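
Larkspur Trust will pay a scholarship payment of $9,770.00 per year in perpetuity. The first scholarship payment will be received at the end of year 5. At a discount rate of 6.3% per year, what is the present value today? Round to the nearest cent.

Value at end of year 4: C / r = $9,770.00 / 0.063 = $155,079.3651
Discount to today: PV = $155,079.3651 / (1 + 0.063)^4 = $155,079.3651 / 1.276830 = $121,456.55

$121456.55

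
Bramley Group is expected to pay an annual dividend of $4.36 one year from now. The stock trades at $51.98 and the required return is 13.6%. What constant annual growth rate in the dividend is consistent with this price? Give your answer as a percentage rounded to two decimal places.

P = D₁/(r−g) ⇒ g = r − D₁/P = 0.136 − $4.36/$51.98 = 0.052122

5.21%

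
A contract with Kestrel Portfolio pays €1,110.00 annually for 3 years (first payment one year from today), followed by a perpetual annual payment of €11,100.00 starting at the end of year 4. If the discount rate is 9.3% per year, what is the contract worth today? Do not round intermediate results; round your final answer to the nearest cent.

€94201.80

PV of 3-year annuity: €1,110.00 × [1 − (1+0.093)^−3] / 0.093 = 2794.78200
Perpetuity value at year 3: €11,100.00 / 0.093 = 119354.83871
PV of perpetuity: 119354.83871 / (1+0.093)^3 = 91407.01870
Total PV = 2794.78200 + 91407.01870 = 94201.80070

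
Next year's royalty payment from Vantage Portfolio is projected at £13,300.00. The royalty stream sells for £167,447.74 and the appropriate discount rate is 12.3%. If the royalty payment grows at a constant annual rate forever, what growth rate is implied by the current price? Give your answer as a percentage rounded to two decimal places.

4.36%

P = D₁/(r−g) ⇒ g = r − D₁/P = 0.123 − £13,300.00/£167,447.74 = 0.043572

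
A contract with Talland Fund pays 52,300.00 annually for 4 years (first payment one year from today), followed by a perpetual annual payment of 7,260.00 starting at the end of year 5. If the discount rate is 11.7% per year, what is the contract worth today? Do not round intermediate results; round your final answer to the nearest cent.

PV of 4-year annuity: 52,300.00 × [1 − (1+0.117)^−4] / 0.117 = 159862.30647
Perpetuity value at year 4: 7,260.00 / 0.117 = 62051.28205
PV of perpetuity: 62051.28205 / (1+0.117)^4 = 39860.07087
Total PV = 159862.30647 + 39860.07087 = 199722.37733

199722.38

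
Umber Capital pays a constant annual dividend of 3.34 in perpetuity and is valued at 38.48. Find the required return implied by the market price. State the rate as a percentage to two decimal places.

8.68%

P = C/r ⇒ r = C/P = 3.34/38.48 = 0.086798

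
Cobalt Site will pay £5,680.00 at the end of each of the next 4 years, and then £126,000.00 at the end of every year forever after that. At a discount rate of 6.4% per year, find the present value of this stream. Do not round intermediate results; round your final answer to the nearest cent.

PV of 4-year annuity: £5,680.00 × [1 − (1+0.064)^−4] / 0.064 = 19502.85861
Perpetuity value at year 4: £126,000.00 / 0.064 = 1968750.00000
PV of perpetuity: 1968750.00000 / (1+0.064)^4 = 1536116.16468
Total PV = 19502.85861 + 1536116.16468 = 1555619.02329

£1555619.02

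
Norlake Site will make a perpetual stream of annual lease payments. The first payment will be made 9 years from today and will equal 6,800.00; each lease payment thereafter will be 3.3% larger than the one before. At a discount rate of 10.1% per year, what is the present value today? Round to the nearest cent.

46312.84

Value at end of year 8: C₁ / (r − g) = 6,800.00 / (0.101 − 0.033) = 100,000.0000
Discount to today: PV = 100,000.0000 / (1 + 0.101)^8 = 100,000.0000 / 2.159228 = 46,312.84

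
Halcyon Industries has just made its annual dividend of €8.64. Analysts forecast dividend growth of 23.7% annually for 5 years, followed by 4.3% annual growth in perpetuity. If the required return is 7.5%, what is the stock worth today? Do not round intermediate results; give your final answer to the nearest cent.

€635.26

D_1 = 10.68768
D_2 = 13.22066
D_3 = 16.35396
D_4 = 20.22984
D_5 = 25.02432
Terminal value at year 5: TV = D_5×(1+g_2)/(r−g_2) = 26.10036/0.032 = 815.63635
P_0 = D_1/(1+r)^1 + D_2/(1+r)^2 + D_3/(1+r)^3 + D_4/(1+r)^4 + D_5/(1+r)^5 + TV/(1+r)^5
    = 9.94203 + 11.44027 + 13.16429 + 15.14812 + 17.43090 + 568.13854 = 635.26415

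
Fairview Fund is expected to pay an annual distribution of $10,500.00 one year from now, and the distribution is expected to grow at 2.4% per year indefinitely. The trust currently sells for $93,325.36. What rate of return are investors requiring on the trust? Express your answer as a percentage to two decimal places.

P = D₁/(r − g) ⇒ r = D₁/P + g = $10,500.0000/$93,325.36 + 0.024 = 0.112510 + 0.024 = 0.136510

13.65%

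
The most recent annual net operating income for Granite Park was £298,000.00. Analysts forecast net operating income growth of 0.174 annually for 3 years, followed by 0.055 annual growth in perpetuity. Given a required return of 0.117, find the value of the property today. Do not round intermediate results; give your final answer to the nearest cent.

£6875760.85

D_1 = 349852.00000
D_2 = 410726.24800
D_3 = 482192.61515
Terminal value at year 3: TV = D_3×(1+g_2)/(r−g_2) = 508713.20899/0.062 = 8205051.75783
P_0 = D_1/(1+r)^1 + D_2/(1+r)^2 + D_3/(1+r)^3 + TV/(1+r)^3
    = 313206.80394 + 329189.60414 + 345987.99934 + 5887376.44035 = 6875760.84777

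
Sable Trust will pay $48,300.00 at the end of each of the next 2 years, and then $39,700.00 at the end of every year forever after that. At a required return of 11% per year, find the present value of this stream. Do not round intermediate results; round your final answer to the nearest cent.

$375636.79

PV of 2-year annuity: $48,300.00 × [1 − (1+0.11)^−2] / 0.11 = 82714.87704
Perpetuity value at year 2: $39,700.00 / 0.11 = 360909.09091
PV of perpetuity: 360909.09091 / (1+0.11)^2 = 292921.91454
Total PV = 82714.87704 + 292921.91454 = 375636.79158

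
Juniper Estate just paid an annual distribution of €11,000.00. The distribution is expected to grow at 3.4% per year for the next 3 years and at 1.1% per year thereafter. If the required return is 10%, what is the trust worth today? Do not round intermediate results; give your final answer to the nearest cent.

D_1 = 11374.00000
D_2 = 11760.71600
D_3 = 12160.58034
Terminal value at year 3: TV = D_3×(1+g_2)/(r−g_2) = 12294.34673/0.089 = 138138.72728
P_0 = D_1/(1+r)^1 + D_2/(1+r)^2 + D_3/(1+r)^3 + TV/(1+r)^3
    = 10340.00000 + 9719.60000 + 9136.42400 + 103785.67038 = 132981.69438

€132981.69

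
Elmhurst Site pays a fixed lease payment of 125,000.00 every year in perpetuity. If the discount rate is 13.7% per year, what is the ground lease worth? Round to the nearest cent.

Level perpetuity: PV = C / r = 125,000.00 / 0.137 = 912,408.76

912408.76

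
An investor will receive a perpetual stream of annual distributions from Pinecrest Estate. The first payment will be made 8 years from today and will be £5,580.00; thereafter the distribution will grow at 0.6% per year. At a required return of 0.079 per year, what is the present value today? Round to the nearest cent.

Value at end of year 7: C₁ / (r − g) = £5,580.00 / (0.079 − 0.006) = £76,438.3562
Discount to today: PV = £76,438.3562 / (1 + 0.079)^7 = £76,438.3562 / 1.702747 = £44,891.20

£44891.20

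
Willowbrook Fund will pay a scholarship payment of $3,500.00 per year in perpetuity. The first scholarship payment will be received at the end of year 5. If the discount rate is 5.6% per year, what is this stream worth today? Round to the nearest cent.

Value at end of year 4: C / r = $3,500.00 / 0.056 = $62,500.0000
Discount to today: PV = $62,500.0000 / (1 + 0.056)^4 = $62,500.0000 / 1.243528 = $50,260.22

$50260.22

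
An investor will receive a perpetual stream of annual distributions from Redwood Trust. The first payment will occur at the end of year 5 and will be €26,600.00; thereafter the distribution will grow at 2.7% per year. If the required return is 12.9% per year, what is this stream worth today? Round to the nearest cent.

€160511.33

Value at end of year 4: C₁ / (r − g) = €26,600.00 / (0.129 − 0.027) = €260,784.3137
Discount to today: PV = €260,784.3137 / (1 + 0.129)^4 = €260,784.3137 / 1.624710 = €160,511.33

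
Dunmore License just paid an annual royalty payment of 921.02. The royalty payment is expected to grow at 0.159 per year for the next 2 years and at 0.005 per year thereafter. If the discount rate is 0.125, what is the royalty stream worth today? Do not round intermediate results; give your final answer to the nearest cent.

D_1 = 1067.46218
D_2 = 1237.18867
Terminal value at year 2: TV = D_2×(1+g_2)/(r−g_2) = 1243.37461/0.12 = 10361.45508
P_0 = D_1/(1+r)^1 + D_2/(1+r)^2 + TV/(1+r)^2
    = 948.85527 + 977.53179 + 8186.82871 = 10113.21576

10113.22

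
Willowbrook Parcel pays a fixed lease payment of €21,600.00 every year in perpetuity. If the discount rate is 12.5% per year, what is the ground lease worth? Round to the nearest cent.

€172800.00

Level perpetuity: PV = C / r = €21,600.00 / 0.125 = €172,800.00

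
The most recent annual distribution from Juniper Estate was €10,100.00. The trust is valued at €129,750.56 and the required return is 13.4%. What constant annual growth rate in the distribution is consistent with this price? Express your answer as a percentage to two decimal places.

P = D₀(1+g)/(r−g) ⇒ P(r−g) = D₀(1+g) ⇒ g(P+D₀) = P·r − D₀
g = (P·r − D₀)/(P + D₀) = (€129,750.56×0.134 − €10,100.00) / (€129,750.56 + €10,100.00) = 0.052103

5.21%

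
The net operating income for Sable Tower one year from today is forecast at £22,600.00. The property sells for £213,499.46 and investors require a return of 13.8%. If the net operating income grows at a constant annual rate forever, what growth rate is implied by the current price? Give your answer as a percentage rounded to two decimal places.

3.21%

P = D₁/(r−g) ⇒ g = r − D₁/P = 0.138 − £22,600.00/£213,499.46 = 0.032145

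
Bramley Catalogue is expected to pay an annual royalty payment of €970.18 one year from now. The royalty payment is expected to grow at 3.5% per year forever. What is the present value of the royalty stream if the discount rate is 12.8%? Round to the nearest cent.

€10432.04

Growing perpetuity: P = D₁ / (r − g) = €970.1800 / (0.128 − 0.035) = €10,432.04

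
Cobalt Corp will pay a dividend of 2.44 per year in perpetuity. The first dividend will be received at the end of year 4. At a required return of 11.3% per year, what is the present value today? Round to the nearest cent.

15.66

Value at end of year 3: C / r = 2.44 / 0.113 = 21.5929
Discount to today: PV = 21.5929 / (1 + 0.113)^3 = 21.5929 / 1.378750 = 15.66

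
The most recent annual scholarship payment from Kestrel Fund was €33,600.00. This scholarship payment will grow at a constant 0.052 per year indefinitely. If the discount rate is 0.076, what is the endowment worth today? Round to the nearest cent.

€1472800.00

D₁ = D₀ × (1 + g) = €33,600.00 × 1.052 = €35,347.2000
Growing perpetuity: P = D₁ / (r − g) = €35,347.2000 / (0.076 − 0.052) = €1,472,800.00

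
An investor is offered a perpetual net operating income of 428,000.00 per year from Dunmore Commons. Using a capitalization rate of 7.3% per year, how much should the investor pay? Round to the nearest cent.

5863013.70

Level perpetuity: PV = C / r = 428,000.00 / 0.073 = 5,863,013.70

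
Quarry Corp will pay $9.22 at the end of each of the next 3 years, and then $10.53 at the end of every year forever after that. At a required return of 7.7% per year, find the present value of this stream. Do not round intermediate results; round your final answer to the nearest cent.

$133.36

PV of 3-year annuity: $9.22 × [1 − (1+0.077)^−3] / 0.077 = 23.89005
Perpetuity value at year 3: $10.53 / 0.077 = 136.75325
PV of perpetuity: 136.75325 / (1+0.077)^3 = 109.46885
Total PV = 23.89005 + 109.46885 = 133.35889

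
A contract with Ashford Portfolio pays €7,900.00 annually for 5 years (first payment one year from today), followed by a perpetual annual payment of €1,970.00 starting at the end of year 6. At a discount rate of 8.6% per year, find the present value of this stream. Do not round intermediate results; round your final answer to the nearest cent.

PV of 5-year annuity: €7,900.00 × [1 − (1+0.086)^−5] / 0.086 = 31049.83357
Perpetuity value at year 5: €1,970.00 / 0.086 = 22906.97674
PV of perpetuity: 22906.97674 / (1+0.086)^5 = 15164.17015
Total PV = 31049.83357 + 15164.17015 = 46214.00372

€46214.00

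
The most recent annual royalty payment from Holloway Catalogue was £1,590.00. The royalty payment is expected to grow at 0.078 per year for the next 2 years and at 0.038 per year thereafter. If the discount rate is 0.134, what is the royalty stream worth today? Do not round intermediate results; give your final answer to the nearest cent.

£18484.16

D_1 = 1714.02000
D_2 = 1847.71356
Terminal value at year 2: TV = D_2×(1+g_2)/(r−g_2) = 1917.92668/0.096 = 19978.40287
P_0 = D_1/(1+r)^1 + D_2/(1+r)^2 + TV/(1+r)^2
    = 1511.48148 + 1436.84042 + 15535.83705 = 18484.15895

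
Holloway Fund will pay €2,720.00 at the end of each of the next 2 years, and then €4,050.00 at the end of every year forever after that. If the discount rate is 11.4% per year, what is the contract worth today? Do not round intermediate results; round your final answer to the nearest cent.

€33260.70

PV of 2-year annuity: €2,720.00 × [1 − (1+0.114)^−2] / 0.114 = 4633.43959
Perpetuity value at year 2: €4,050.00 / 0.114 = 35526.31579
PV of perpetuity: 35526.31579 / (1+0.114)^2 = 28627.26051
Total PV = 4633.43959 + 28627.26051 = 33260.70011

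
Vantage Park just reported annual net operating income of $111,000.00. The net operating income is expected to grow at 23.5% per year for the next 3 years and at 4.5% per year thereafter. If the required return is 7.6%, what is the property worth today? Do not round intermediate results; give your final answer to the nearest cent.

D_1 = 137085.00000
D_2 = 169299.97500
D_3 = 209085.46913
Terminal value at year 3: TV = D_3×(1+g_2)/(r−g_2) = 218494.31524/0.031 = 7048203.71728
P_0 = D_1/(1+r)^1 + D_2/(1+r)^2 + D_3/(1+r)^3 + TV/(1+r)^3
    = 127402.41636 + 146228.60985 + 167836.74086 + 5657722.39356 = 6099190.16064

$6099190.16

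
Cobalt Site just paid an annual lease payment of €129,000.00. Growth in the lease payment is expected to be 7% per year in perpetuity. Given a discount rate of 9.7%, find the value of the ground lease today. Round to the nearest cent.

€5112222.22

D₁ = D₀ × (1 + g) = €129,000.00 × 1.07 = €138,030.0000
Growing perpetuity: P = D₁ / (r − g) = €138,030.0000 / (0.097 − 0.07) = €5,112,222.22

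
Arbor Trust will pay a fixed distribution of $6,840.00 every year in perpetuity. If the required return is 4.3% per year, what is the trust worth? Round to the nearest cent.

Level perpetuity: PV = C / r = $6,840.00 / 0.043 = $159,069.77

$159069.77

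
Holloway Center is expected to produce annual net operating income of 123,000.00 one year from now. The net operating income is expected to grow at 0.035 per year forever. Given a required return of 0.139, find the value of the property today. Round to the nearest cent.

1182692.31

Growing perpetuity: P = D₁ / (r − g) = 123,000.0000 / (0.139 − 0.035) = 1,182,692.31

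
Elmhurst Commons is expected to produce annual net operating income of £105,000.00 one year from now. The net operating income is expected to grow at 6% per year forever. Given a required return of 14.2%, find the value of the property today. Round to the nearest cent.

Growing perpetuity: P = D₁ / (r − g) = £105,000.0000 / (0.142 − 0.06) = £1,280,487.80

£1280487.80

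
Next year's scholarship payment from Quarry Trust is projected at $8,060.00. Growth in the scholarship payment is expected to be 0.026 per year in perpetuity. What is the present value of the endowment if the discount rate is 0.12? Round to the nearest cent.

Growing perpetuity: P = D₁ / (r − g) = $8,060.0000 / (0.12 − 0.026) = $85,744.68

$85744.68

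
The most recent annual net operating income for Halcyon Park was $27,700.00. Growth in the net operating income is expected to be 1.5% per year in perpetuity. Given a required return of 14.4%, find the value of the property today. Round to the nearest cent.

D₁ = D₀ × (1 + g) = $27,700.00 × 1.015 = $28,115.5000
Growing perpetuity: P = D₁ / (r − g) = $28,115.5000 / (0.144 − 0.015) = $217,949.61

$217949.61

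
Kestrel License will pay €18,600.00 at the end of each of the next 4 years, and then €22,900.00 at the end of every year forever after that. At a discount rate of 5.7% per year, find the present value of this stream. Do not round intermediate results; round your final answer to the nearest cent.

€386751.50

PV of 4-year annuity: €18,600.00 × [1 − (1+0.057)^−4] / 0.057 = 64896.19338
Perpetuity value at year 4: €22,900.00 / 0.057 = 401754.38596
PV of perpetuity: 401754.38596 / (1+0.057)^4 = 321855.30917
Total PV = 64896.19338 + 321855.30917 = 386751.50255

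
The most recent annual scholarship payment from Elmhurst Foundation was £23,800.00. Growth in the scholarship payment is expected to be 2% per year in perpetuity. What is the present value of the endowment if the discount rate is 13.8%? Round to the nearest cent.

D₁ = D₀ × (1 + g) = £23,800.00 × 1.02 = £24,276.0000
Growing perpetuity: P = D₁ / (r − g) = £24,276.0000 / (0.138 − 0.02) = £205,728.81

£205728.81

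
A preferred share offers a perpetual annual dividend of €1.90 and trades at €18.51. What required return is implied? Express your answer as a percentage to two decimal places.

10.26%

P = C/r ⇒ r = C/P = €1.90/€18.51 = 0.102647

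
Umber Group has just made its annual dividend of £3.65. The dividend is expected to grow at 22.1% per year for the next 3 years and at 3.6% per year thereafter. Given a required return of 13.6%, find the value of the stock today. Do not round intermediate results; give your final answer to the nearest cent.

£59.63

D_1 = 4.45665
D_2 = 5.44157
D_3 = 6.64416
Terminal value at year 3: TV = D_3×(1+g_2)/(r−g_2) = 6.88335/0.1 = 68.83346
P_0 = D_1/(1+r)^1 + D_2/(1+r)^2 + D_3/(1+r)^3 + TV/(1+r)^3
    = 3.92311 + 4.21665 + 4.53216 + 46.95314 = 59.62505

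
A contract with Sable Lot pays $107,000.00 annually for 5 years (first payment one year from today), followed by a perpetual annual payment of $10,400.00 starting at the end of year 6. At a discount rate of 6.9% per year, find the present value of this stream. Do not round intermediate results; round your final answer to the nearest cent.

$547866.48

PV of 5-year annuity: $107,000.00 × [1 − (1+0.069)^−5] / 0.069 = 439898.31896
Perpetuity value at year 5: $10,400.00 / 0.069 = 150724.63768
PV of perpetuity: 150724.63768 / (1+0.069)^5 = 107968.16556
Total PV = 439898.31896 + 107968.16556 = 547866.48452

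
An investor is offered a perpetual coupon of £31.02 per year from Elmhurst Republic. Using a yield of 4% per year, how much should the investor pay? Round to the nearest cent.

Level perpetuity: PV = C / r = £31.02 / 0.04 = £775.50

£775.50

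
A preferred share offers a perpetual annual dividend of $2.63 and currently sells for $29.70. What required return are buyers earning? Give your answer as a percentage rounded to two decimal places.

P = C/r ⇒ r = C/P = $2.63/$29.70 = 0.088552

8.86%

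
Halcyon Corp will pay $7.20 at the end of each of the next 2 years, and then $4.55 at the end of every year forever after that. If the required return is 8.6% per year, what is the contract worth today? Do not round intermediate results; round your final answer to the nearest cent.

PV of 2-year annuity: $7.20 × [1 − (1+0.086)^−2] / 0.086 = 12.73465
Perpetuity value at year 2: $4.55 / 0.086 = 52.90698
PV of perpetuity: 52.90698 / (1+0.086)^2 = 44.85938
Total PV = 12.73465 + 44.85938 = 57.59404

$57.59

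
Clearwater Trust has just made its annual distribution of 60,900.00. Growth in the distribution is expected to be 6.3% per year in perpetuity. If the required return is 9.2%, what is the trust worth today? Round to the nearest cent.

D₁ = D₀ × (1 + g) = 60,900.00 × 1.063 = 64,736.7000
Growing perpetuity: P = D₁ / (r − g) = 64,736.7000 / (0.092 − 0.063) = 2,232,300.00

2232300.00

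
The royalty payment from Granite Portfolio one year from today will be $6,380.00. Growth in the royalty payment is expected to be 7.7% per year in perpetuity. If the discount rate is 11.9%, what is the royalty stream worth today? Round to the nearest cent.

$151904.76

Growing perpetuity: P = D₁ / (r − g) = $6,380.0000 / (0.119 − 0.077) = $151,904.76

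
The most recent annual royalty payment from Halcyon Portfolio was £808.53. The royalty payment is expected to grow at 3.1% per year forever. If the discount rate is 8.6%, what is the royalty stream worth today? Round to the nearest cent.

£15156.26

D₁ = D₀ × (1 + g) = £808.53 × 1.031 = £833.5944
Growing perpetuity: P = D₁ / (r − g) = £833.5944 / (0.086 − 0.031) = £15,156.26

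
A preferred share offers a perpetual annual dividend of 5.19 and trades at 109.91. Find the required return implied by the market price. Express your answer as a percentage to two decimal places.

4.72%

P = C/r ⇒ r = C/P = 5.19/109.91 = 0.047220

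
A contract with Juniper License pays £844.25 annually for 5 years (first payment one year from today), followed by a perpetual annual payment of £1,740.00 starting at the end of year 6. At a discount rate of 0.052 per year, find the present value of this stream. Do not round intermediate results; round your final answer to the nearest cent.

£29604.76

PV of 5-year annuity: £844.25 × [1 − (1+0.052)^−5] / 0.052 = 3635.04072
Perpetuity value at year 5: £1,740.00 / 0.052 = 33461.53846
PV of perpetuity: 33461.53846 / (1+0.052)^5 = 25969.71632
Total PV = 3635.04072 + 25969.71632 = 29604.75703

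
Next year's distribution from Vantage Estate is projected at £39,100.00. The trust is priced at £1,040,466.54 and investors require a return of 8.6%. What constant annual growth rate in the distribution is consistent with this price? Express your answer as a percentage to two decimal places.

4.84%

P = D₁/(r−g) ⇒ g = r − D₁/P = 0.086 − £39,100.00/£1,040,466.54 = 0.048421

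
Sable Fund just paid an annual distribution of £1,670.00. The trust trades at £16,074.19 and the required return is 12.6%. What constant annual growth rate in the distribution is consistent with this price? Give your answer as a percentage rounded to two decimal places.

2.00%

P = D₀(1+g)/(r−g) ⇒ P(r−g) = D₀(1+g) ⇒ g(P+D₀) = P·r − D₀
g = (P·r − D₀)/(P + D₀) = (£16,074.19×0.126 − £1,670.00) / (£16,074.19 + £1,670.00) = 0.020026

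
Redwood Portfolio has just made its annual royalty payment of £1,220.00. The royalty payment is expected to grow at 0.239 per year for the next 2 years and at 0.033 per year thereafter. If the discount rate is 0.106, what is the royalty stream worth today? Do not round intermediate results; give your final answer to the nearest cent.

D_1 = 1511.58000
D_2 = 1872.84762
Terminal value at year 2: TV = D_2×(1+g_2)/(r−g_2) = 1934.65159/0.073 = 26502.07660
P_0 = D_1/(1+r)^1 + D_2/(1+r)^2 + TV/(1+r)^2
    = 1366.70886 + 1531.05993 + 21665.54663 = 24563.31542

£24563.32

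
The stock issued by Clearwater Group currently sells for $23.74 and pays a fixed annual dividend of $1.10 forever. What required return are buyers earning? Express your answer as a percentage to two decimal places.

4.63%

P = C/r ⇒ r = C/P = $1.10/$23.74 = 0.046335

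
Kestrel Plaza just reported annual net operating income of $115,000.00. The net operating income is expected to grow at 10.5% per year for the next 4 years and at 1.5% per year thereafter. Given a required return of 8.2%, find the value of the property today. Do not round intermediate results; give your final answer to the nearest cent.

$2380057.64

D_1 = 127075.00000
D_2 = 140417.87500
D_3 = 155161.75187
D_4 = 171453.73582
Terminal value at year 4: TV = D_4×(1+g_2)/(r−g_2) = 174025.54186/0.067 = 2597396.14715
P_0 = D_1/(1+r)^1 + D_2/(1+r)^2 + D_3/(1+r)^3 + D_4/(1+r)^4 + TV/(1+r)^4
    = 117444.54713 + 119941.05784 + 122490.63670 + 125094.41179 + 1895086.98461 = 2380057.63808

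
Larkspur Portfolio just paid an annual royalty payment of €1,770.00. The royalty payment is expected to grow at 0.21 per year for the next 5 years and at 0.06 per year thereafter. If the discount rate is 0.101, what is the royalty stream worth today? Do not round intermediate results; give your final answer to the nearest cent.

D_1 = 2141.70000
D_2 = 2591.45700
D_3 = 3135.66297
D_4 = 3794.15219
D_5 = 4590.92415
Terminal value at year 5: TV = D_5×(1+g_2)/(r−g_2) = 4866.37960/0.041 = 118692.18545
P_0 = D_1/(1+r)^1 + D_2/(1+r)^2 + D_3/(1+r)^3 + D_4/(1+r)^4 + D_5/(1+r)^5 + TV/(1+r)^5
    = 1945.23161 + 2137.81130 + 2349.45656 + 2582.05490 + 2837.68068 + 73364.42729 = 85216.66234

€85216.66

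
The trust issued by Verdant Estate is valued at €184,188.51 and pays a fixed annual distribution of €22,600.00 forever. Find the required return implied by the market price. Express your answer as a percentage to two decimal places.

P = C/r ⇒ r = C/P = €22,600.00/€184,188.51 = 0.122700

12.27%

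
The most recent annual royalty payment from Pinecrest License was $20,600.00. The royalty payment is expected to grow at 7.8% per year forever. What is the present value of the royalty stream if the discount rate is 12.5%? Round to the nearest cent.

$472485.11

D₁ = D₀ × (1 + g) = $20,600.00 × 1.078 = $22,206.8000
Growing perpetuity: P = D₁ / (r − g) = $22,206.8000 / (0.125 − 0.078) = $472,485.11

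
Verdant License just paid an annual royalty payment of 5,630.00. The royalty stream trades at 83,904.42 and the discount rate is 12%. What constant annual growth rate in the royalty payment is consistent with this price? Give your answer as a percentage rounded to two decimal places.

P = D₀(1+g)/(r−g) ⇒ P(r−g) = D₀(1+g) ⇒ g(P+D₀) = P·r − D₀
g = (P·r − D₀)/(P + D₀) = (83,904.42×0.12 − 5,630.00) / (83,904.42 + 5,630.00) = 0.049573

4.96%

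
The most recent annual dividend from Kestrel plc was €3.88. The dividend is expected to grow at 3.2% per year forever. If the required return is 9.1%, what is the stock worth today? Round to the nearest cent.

€67.87

D₁ = D₀ × (1 + g) = €3.88 × 1.032 = €4.0042
Growing perpetuity: P = D₁ / (r − g) = €4.0042 / (0.091 − 0.032) = €67.87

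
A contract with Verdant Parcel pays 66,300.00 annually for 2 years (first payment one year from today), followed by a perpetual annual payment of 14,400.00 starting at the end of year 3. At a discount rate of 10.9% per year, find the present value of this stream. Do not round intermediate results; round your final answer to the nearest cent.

221108.21

PV of 2-year annuity: 66,300.00 × [1 − (1+0.109)^−2] / 0.109 = 113691.24330
Perpetuity value at year 2: 14,400.00 / 0.109 = 132110.09174
PV of perpetuity: 132110.09174 / (1+0.109)^2 = 107416.97103
Total PV = 113691.24330 + 107416.97103 = 221108.21433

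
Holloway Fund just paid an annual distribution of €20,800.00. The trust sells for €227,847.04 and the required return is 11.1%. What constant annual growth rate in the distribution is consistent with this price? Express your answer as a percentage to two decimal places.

1.81%

P = D₀(1+g)/(r−g) ⇒ P(r−g) = D₀(1+g) ⇒ g(P+D₀) = P·r − D₀
g = (P·r − D₀)/(P + D₀) = (€227,847.04×0.111 − €20,800.00) / (€227,847.04 + €20,800.00) = 0.018062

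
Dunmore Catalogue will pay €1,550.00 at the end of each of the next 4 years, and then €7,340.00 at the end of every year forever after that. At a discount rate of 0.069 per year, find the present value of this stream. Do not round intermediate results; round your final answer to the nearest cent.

€86720.50

PV of 4-year annuity: €1,550.00 × [1 − (1+0.069)^−4] / 0.069 = 5262.05159
Perpetuity value at year 4: €7,340.00 / 0.069 = 106376.81159
PV of perpetuity: 106376.81159 / (1+0.069)^4 = 81458.45118
Total PV = 5262.05159 + 81458.45118 = 86720.50277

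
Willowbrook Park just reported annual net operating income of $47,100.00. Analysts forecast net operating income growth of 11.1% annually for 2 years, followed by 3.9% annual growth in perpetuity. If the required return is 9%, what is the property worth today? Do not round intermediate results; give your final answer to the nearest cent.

$1093816.37

D_1 = 52328.10000
D_2 = 58136.51910
Terminal value at year 2: TV = D_2×(1+g_2)/(r−g_2) = 60403.84334/0.051 = 1184389.08519
P_0 = D_1/(1+r)^1 + D_2/(1+r)^2 + TV/(1+r)^2
    = 48007.43119 + 48932.34500 + 996876.59725 = 1093816.37345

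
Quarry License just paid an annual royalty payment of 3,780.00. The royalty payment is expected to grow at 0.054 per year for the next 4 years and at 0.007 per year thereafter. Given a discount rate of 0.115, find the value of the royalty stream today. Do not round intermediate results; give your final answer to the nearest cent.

D_1 = 3984.12000
D_2 = 4199.26248
D_3 = 4426.02265
D_4 = 4665.02788
Terminal value at year 4: TV = D_4×(1+g_2)/(r−g_2) = 4697.68307/0.108 = 43497.06548
P_0 = D_1/(1+r)^1 + D_2/(1+r)^2 + D_3/(1+r)^3 + D_4/(1+r)^4 + TV/(1+r)^4
    = 3573.20179 + 3377.71721 + 3192.92730 + 3018.24697 + 28142.35835 = 41304.45163

41304.45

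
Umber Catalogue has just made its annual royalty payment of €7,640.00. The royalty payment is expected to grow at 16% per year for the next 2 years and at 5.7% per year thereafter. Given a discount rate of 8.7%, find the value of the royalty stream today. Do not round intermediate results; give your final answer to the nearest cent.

D_1 = 8862.40000
D_2 = 10280.38400
Terminal value at year 2: TV = D_2×(1+g_2)/(r−g_2) = 10866.36589/0.03 = 362212.19627
P_0 = D_1/(1+r)^1 + D_2/(1+r)^2 + TV/(1+r)^2
    = 8153.08188 + 8700.62095 + 306551.87828 = 323405.58111

€323405.58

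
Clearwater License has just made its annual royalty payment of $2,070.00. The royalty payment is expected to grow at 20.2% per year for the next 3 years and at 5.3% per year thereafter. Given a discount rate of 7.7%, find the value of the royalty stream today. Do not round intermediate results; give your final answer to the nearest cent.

$134022.78

D_1 = 2488.14000
D_2 = 2990.74428
D_3 = 3594.87462
Terminal value at year 3: TV = D_3×(1+g_2)/(r−g_2) = 3785.40298/0.024 = 157725.12415
P_0 = D_1/(1+r)^1 + D_2/(1+r)^2 + D_3/(1+r)^3 + TV/(1+r)^3
    = 2310.25070 + 2578.38564 + 2877.64117 + 126256.50643 = 134022.78394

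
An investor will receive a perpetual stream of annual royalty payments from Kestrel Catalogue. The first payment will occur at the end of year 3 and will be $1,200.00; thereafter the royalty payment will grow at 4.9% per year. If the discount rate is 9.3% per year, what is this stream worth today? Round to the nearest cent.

Value at end of year 2: C₁ / (r − g) = $1,200.00 / (0.093 − 0.049) = $27,272.7273
Discount to today: PV = $27,272.7273 / (1 + 0.093)^2 = $27,272.7273 / 1.194649 = $22,829.07

$22829.07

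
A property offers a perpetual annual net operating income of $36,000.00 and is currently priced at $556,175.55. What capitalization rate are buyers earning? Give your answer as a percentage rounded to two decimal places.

6.47%

P = C/r ⇒ r = C/P = $36,000.00/$556,175.55 = 0.064728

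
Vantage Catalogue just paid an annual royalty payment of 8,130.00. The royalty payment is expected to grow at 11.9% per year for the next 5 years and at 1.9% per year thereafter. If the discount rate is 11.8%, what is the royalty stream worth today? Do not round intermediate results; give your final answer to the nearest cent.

D_1 = 9097.47000
D_2 = 10180.06893
D_3 = 11391.49713
D_4 = 12747.08529
D_5 = 14263.98844
Terminal value at year 5: TV = D_5×(1+g_2)/(r−g_2) = 14535.00422/0.099 = 146818.22446
P_0 = D_1/(1+r)^1 + D_2/(1+r)^2 + D_3/(1+r)^3 + D_4/(1+r)^4 + D_5/(1+r)^5 + TV/(1+r)^5
    = 8137.27191 + 8144.55033 + 8151.83526 + 8159.12671 + 8166.42467 + 84056.43173 = 124815.64062

124815.64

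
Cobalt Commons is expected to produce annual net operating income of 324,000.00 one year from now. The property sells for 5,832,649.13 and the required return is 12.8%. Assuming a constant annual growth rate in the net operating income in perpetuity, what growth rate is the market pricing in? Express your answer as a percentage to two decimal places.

7.25%

P = D₁/(r−g) ⇒ g = r − D₁/P = 0.128 − 324,000.00/5,832,649.13 = 0.072451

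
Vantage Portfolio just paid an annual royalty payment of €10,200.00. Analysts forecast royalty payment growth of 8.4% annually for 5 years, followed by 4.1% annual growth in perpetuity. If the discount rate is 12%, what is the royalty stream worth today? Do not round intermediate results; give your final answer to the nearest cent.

€160438.99

D_1 = 11056.80000
D_2 = 11985.57120
D_3 = 12992.35918
D_4 = 14083.71735
D_5 = 15266.74961
Terminal value at year 5: TV = D_5×(1+g_2)/(r−g_2) = 15892.68634/0.079 = 201173.24486
P_0 = D_1/(1+r)^1 + D_2/(1+r)^2 + D_3/(1+r)^3 + D_4/(1+r)^4 + D_5/(1+r)^5 + TV/(1+r)^5
    = 9872.14286 + 9554.82398 + 9247.70464 + 8950.45699 + 8662.76373 + 114151.10178 = 160438.99397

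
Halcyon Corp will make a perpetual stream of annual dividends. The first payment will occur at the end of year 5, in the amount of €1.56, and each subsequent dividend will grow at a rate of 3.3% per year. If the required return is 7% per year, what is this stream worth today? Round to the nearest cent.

€32.17

Value at end of year 4: C₁ / (r − g) = €1.56 / (0.07 − 0.033) = €42.1622
Discount to today: PV = €42.1622 / (1 + 0.07)^4 = €42.1622 / 1.310796 = €32.17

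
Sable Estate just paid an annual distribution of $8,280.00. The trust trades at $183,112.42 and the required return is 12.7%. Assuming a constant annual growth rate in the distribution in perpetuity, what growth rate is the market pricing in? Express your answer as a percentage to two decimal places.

P = D₀(1+g)/(r−g) ⇒ P(r−g) = D₀(1+g) ⇒ g(P+D₀) = P·r − D₀
g = (P·r − D₀)/(P + D₀) = ($183,112.42×0.127 − $8,280.00) / ($183,112.42 + $8,280.00) = 0.078244

7.82%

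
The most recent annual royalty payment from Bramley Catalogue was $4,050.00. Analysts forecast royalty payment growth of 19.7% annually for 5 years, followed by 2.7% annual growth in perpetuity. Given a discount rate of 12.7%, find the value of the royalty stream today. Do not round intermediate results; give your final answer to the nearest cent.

$80568.86

D_1 = 4847.85000
D_2 = 5802.87645
D_3 = 6946.04311
D_4 = 8314.41360
D_5 = 9952.35308
Terminal value at year 5: TV = D_5×(1+g_2)/(r−g_2) = 10221.06662/0.1 = 102210.66617
P_0 = D_1/(1+r)^1 + D_2/(1+r)^2 + D_3/(1+r)^3 + D_4/(1+r)^4 + D_5/(1+r)^5 + TV/(1+r)^5
    = 4301.55280 + 4568.72999 + 4852.50204 + 5153.89968 + 5474.01767 + 56218.16148 = 80568.86364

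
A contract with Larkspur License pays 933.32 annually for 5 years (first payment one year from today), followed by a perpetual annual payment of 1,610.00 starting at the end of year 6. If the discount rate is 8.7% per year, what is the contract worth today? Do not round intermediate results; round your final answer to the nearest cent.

PV of 5-year annuity: 933.32 × [1 − (1+0.087)^−5] / 0.087 = 3658.72465
Perpetuity value at year 5: 1,610.00 / 0.087 = 18505.74713
PV of perpetuity: 18505.74713 / (1+0.087)^5 = 12194.35694
Total PV = 3658.72465 + 12194.35694 = 15853.08159

15853.08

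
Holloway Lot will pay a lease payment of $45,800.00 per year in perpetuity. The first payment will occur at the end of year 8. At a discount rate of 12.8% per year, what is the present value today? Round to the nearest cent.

$153989.75

Value at end of year 7: C / r = $45,800.00 / 0.128 = $357,812.5000
Discount to today: PV = $357,812.5000 / (1 + 0.128)^7 = $357,812.5000 / 2.323612 = $153,989.75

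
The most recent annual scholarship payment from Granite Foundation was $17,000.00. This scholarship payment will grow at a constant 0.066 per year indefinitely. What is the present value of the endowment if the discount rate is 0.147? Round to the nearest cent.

D₁ = D₀ × (1 + g) = $17,000.00 × 1.066 = $18,122.0000
Growing perpetuity: P = D₁ / (r − g) = $18,122.0000 / (0.147 − 0.066) = $223,728.40

$223728.40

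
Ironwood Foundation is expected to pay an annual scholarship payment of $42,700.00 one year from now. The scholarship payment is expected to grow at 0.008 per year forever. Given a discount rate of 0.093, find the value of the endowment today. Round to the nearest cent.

$502352.94

Growing perpetuity: P = D₁ / (r − g) = $42,700.0000 / (0.093 − 0.008) = $502,352.94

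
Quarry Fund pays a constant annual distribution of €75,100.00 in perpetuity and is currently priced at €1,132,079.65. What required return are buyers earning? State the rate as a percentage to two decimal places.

P = C/r ⇒ r = C/P = €75,100.00/€1,132,079.65 = 0.066338

6.63%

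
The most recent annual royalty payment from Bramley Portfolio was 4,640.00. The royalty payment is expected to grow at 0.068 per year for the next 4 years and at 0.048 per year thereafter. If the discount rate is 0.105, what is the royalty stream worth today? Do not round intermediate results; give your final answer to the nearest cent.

91503.31

D_1 = 4955.52000
D_2 = 5292.49536
D_3 = 5652.38504
D_4 = 6036.74723
Terminal value at year 4: TV = D_4×(1+g_2)/(r−g_2) = 6326.51109/0.057 = 110991.42271
P_0 = D_1/(1+r)^1 + D_2/(1+r)^2 + D_3/(1+r)^3 + D_4/(1+r)^4 + TV/(1+r)^4
    = 4484.63348 + 4334.46929 + 4189.33321 + 4049.05689 + 74445.81800 = 91503.31087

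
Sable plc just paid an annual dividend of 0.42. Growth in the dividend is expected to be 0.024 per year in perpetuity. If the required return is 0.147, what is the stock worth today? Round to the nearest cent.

D₁ = D₀ × (1 + g) = 0.42 × 1.024 = 0.4301
Growing perpetuity: P = D₁ / (r − g) = 0.4301 / (0.147 − 0.024) = 3.50

3.50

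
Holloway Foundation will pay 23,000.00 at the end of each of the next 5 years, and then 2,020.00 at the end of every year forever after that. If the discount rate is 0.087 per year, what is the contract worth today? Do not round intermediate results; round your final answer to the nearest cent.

PV of 5-year annuity: 23,000.00 × [1 − (1+0.087)^−5] / 0.087 = 90162.71698
Perpetuity value at year 5: 2,020.00 / 0.087 = 23218.39080
PV of perpetuity: 23218.39080 / (1+0.087)^5 = 15299.75218
Total PV = 90162.71698 + 15299.75218 = 105462.46917

105462.47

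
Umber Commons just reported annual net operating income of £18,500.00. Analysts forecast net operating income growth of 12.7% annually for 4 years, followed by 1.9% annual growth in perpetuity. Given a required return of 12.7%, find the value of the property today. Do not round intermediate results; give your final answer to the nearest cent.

£248550.93

D_1 = 20849.50000
D_2 = 23497.38650
D_3 = 26481.55459
D_4 = 29844.71202
Terminal value at year 4: TV = D_4×(1+g_2)/(r−g_2) = 30411.76155/0.108 = 281590.38469
P_0 = D_1/(1+r)^1 + D_2/(1+r)^2 + D_3/(1+r)^3 + D_4/(1+r)^4 + TV/(1+r)^4
    = 18500.00000 + 18500.00000 + 18500.00000 + 18500.00000 + 174550.92593 = 248550.92593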